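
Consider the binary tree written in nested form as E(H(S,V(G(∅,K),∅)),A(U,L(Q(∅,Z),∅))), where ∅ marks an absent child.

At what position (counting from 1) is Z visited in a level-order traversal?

11

Level-order visits nodes level by level from the root, left to right within each level.
Level 0: E
Level 1: H, A
Level 2: S, V, U, L
Level 3: G, Q
Level 4: K, Z
Full level-order sequence: E, H, A, S, V, U, L, G, Q, K, Z.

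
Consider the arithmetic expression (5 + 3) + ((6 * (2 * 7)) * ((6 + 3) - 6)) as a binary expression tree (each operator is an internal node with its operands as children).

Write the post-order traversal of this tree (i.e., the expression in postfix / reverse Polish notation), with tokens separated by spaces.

Post-order on an expression tree gives postfix notation: for each operator, emit left operand, right operand, then the operator.

5 3 + 6 2 7 * * 6 3 + 6 - * +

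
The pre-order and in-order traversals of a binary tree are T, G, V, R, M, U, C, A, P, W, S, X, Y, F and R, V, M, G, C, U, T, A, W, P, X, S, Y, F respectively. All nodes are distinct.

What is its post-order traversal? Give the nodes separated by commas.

R, M, V, C, U, G, W, X, F, Y, S, P, A, T

The first element of pre-order is the root; it splits in-order into left and right subtrees.
Root T: left subtree has 6 nodes {R, V, M, G, C, U}, right has 7 {A, W, P, X, S, Y, F}.
  Root G: left subtree has 3 nodes {R, V, M}, right has 2 {C, U}.
    Root V: left subtree has 1 node {R}, right has 1 {M}.
    Root U: left subtree has 1 node {C}, right has 0 { }.
  Root A: left subtree has 0 nodes { }, right has 6 {W, P, X, S, Y, F}.
    Root P: left subtree has 1 node {W}, right has 4 {X, S, Y, F}.
      Root S: left subtree has 1 node {X}, right has 2 {Y, F}.
        Root Y: left subtree has 0 nodes { }, right has 1 {F}.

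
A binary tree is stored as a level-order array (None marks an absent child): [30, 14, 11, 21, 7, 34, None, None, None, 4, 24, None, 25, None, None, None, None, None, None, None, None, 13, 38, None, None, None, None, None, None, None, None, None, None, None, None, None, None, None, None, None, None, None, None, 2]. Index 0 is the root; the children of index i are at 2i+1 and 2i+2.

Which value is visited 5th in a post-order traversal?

38

Post-order visits the left subtree, then the right subtree, then the node.
At 30: go left to 14.
  At 14: go left to 21.
    21 is a leaf — visit 21.
  At 14: go right to 7.
    At 7: go left to 4.
      4 is a leaf — visit 4.
    At 7: go right to 24.
      At 24: go left to 13.
        At 13: go left to 2.
          2 is a leaf — visit 2.
        At 13: no right child.
        Visit 13.
      At 24: go right to 38.
        38 is a leaf — visit 38.
      Visit 24.
    Visit 7.
  Visit 14.
At 30: go right to 11.
  At 11: go left to 34.
    At 34: no left child.
    At 34: go right to 25.
      25 is a leaf — visit 25.
    Visit 34.
  At 11: no right child.
  Visit 11.
Visit 30.
Full post-order sequence: 21, 4, 2, 13, 38, 24, 7, 14, 25, 34, 11, 30.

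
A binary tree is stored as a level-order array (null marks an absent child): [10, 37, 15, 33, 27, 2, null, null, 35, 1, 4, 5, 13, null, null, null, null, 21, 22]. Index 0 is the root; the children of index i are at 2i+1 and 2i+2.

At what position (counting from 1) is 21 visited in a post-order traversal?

1

Post-order visits the left subtree, then the right subtree, then the node.
At 10: go left to 37.
  At 37: go left to 33.
    At 33: no left child.
    At 33: go right to 35.
      At 35: go left to 21.
        21 is a leaf — visit 21.
      At 35: go right to 22.
        22 is a leaf — visit 22.
      Visit 35.
    Visit 33.
  At 37: go right to 27.
    At 27: go left to 1.
      1 is a leaf — visit 1.
    At 27: go right to 4.
      4 is a leaf — visit 4.
    Visit 27.
  Visit 37.
At 10: go right to 15.
  At 15: go left to 2.
    At 2: go left to 5.
      5 is a leaf — visit 5.
    At 2: go right to 13.
      13 is a leaf — visit 13.
    Visit 2.
  At 15: no right child.
  Visit 15.
Visit 10.
Full post-order sequence: 21, 22, 35, 33, 1, 4, 27, 37, 5, 13, 2, 15, 10.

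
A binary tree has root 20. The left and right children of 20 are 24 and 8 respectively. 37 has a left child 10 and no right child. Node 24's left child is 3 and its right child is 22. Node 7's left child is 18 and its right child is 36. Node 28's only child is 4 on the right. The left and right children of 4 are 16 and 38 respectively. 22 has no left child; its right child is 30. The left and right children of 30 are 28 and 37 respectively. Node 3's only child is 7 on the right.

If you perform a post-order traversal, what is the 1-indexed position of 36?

Post-order visits the left subtree, then the right subtree, then the node.
At 20: go left to 24.
  At 24: go left to 3.
    At 3: no left child.
    At 3: go right to 7.
      At 7: go left to 18.
        18 is a leaf — visit 18.
      At 7: go right to 36.
        36 is a leaf — visit 36.
      Visit 7.
    Visit 3.
  At 24: go right to 22.
    At 22: no left child.
    At 22: go right to 30.
      At 30: go left to 28.
        At 28: no left child.
        At 28: go right to 4.
          At 4: go left to 16.
            16 is a leaf — visit 16.
          At 4: go right to 38.
            38 is a leaf — visit 38.
          Visit 4.
        Visit 28.
      At 30: go right to 37.
        At 37: go left to 10.
          10 is a leaf — visit 10.
        At 37: no right child.
        Visit 37.
      Visit 30.
    Visit 22.
  Visit 24.
At 20: go right to 8.
  8 is a leaf — visit 8.
Visit 20.
Full post-order sequence: 18, 36, 7, 3, 16, 38, 4, 28, 10, 37, 30, 22, 24, 8, 20.

2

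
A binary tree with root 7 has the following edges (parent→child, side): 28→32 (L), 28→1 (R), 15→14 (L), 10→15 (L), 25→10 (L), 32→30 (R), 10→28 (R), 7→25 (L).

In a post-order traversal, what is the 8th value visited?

25

Post-order visits the left subtree, then the right subtree, then the node.
At 7: go left to 25.
  At 25: go left to 10.
    At 10: go left to 15.
      At 15: go left to 14.
        14 is a leaf — visit 14.
      At 15: no right child.
      Visit 15.
    At 10: go right to 28.
      At 28: go left to 32.
        At 32: no left child.
        At 32: go right to 30.
          30 is a leaf — visit 30.
        Visit 32.
      At 28: go right to 1.
        1 is a leaf — visit 1.
      Visit 28.
    Visit 10.
  At 25: no right child.
  Visit 25.
At 7: no right child.
Visit 7.
Full post-order sequence: 14, 15, 30, 32, 1, 28, 10, 25, 7.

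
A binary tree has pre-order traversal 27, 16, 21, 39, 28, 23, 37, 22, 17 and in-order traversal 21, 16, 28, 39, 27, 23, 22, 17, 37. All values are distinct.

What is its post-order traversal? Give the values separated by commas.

21, 28, 39, 16, 17, 22, 37, 23, 27

The first element of pre-order is the root; it splits in-order into left and right subtrees.
Root 27: left subtree has 4 nodes {21, 16, 28, 39}, right has 4 {23, 22, 17, 37}.
  Root 16: left subtree has 1 node {21}, right has 2 {28, 39}.
    Root 39: left subtree has 1 node {28}, right has 0 { }.
  Root 23: left subtree has 0 nodes { }, right has 3 {22, 17, 37}.
    Root 37: left subtree has 2 nodes {22, 17}, right has 0 { }.
      Root 22: left subtree has 0 nodes { }, right has 1 {17}.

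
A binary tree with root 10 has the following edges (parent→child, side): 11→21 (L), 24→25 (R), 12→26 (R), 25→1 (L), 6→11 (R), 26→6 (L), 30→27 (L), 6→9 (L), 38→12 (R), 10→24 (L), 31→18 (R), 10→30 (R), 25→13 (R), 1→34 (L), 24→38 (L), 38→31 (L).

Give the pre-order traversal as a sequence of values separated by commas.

10, 24, 38, 31, 18, 12, 26, 6, 9, 11, 21, 25, 1, 34, 13, 30, 27

Pre-order visits the node, then its left subtree, then its right subtree.
Visit 10.
At 10: go left to 24.
  Visit 24.
  At 24: go left to 38.
    Visit 38.
    At 38: go left to 31.
      Visit 31.
      At 31: no left child.
      At 31: go right to 18.
        18 is a leaf — visit 18.
    At 38: go right to 12.
      Visit 12.
      At 12: no left child.
      At 12: go right to 26.
        Visit 26.
        At 26: go left to 6.
          Visit 6.
          At 6: go left to 9.
            9 is a leaf — visit 9.
          At 6: go right to 11.
            Visit 11.
            At 11: go left to 21.
              21 is a leaf — visit 21.
            At 11: no right child.
        At 26: no right child.
  At 24: go right to 25.
    Visit 25.
    At 25: go left to 1.
      Visit 1.
      At 1: go left to 34.
        34 is a leaf — visit 34.
      At 1: no right child.
    At 25: go right to 13.
      13 is a leaf — visit 13.
At 10: go right to 30.
  Visit 30.
  At 30: go left to 27.
    27 is a leaf — visit 27.
  At 30: no right child.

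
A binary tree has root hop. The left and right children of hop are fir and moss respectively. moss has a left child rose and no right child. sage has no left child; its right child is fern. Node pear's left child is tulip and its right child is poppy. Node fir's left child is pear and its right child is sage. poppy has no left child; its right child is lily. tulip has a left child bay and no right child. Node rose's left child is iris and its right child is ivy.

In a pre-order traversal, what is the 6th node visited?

Pre-order visits the node, then its left subtree, then its right subtree.
Visit hop.
At hop: go left to fir.
  Visit fir.
  At fir: go left to pear.
    Visit pear.
    At pear: go left to tulip.
      Visit tulip.
      At tulip: go left to bay.
        bay is a leaf — visit bay.
      At tulip: no right child.
    At pear: go right to poppy.
      Visit poppy.
      At poppy: no left child.
      At poppy: go right to lily.
        lily is a leaf — visit lily.
  At fir: go right to sage.
    Visit sage.
    At sage: no left child.
    At sage: go right to fern.
      fern is a leaf — visit fern.
At hop: go right to moss.
  Visit moss.
  At moss: go left to rose.
    Visit rose.
    At rose: go left to iris.
      iris is a leaf — visit iris.
    At rose: go right to ivy.
      ivy is a leaf — visit ivy.
  At moss: no right child.
Full pre-order sequence: hop, fir, pear, tulip, bay, poppy, lily, sage, fern, moss, rose, iris, ivy.

poppy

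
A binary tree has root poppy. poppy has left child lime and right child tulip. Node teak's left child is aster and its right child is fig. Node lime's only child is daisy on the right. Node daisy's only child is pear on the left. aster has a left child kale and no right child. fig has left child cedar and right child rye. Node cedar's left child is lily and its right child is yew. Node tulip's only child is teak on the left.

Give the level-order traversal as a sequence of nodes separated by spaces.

poppy lime tulip daisy teak pear aster fig kale cedar rye lily yew

Level-order visits nodes level by level from the root, left to right within each level.
Level 0: poppy
Level 1: lime, tulip
Level 2: daisy, teak
Level 3: pear, aster, fig
Level 4: kale, cedar, rye
Level 5: lily, yew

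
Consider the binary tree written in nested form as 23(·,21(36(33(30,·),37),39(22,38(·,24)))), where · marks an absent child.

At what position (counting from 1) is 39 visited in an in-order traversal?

In-order visits the left subtree, then the node, then the right subtree.
At 23: no left child.
Visit 23.
At 23: go right to 21.
  At 21: go left to 36.
    At 36: go left to 33.
      At 33: go left to 30.
        30 is a leaf — visit 30.
      Visit 33.
      At 33: no right child.
    Visit 36.
    At 36: go right to 37.
      37 is a leaf — visit 37.
  Visit 21.
  At 21: go right to 39.
    At 39: go left to 22.
      22 is a leaf — visit 22.
    Visit 39.
    At 39: go right to 38.
      At 38: no left child.
      Visit 38.
      At 38: go right to 24.
        24 is a leaf — visit 24.
Full in-order sequence: 23, 30, 33, 36, 37, 21, 22, 39, 38, 24.

8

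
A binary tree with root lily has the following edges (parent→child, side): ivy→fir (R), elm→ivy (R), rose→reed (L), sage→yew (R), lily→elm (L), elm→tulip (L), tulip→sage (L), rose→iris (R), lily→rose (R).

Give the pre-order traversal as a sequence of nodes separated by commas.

Pre-order visits the node, then its left subtree, then its right subtree.
Visit lily.
At lily: go left to elm.
  Visit elm.
  At elm: go left to tulip.
    Visit tulip.
    At tulip: go left to sage.
      Visit sage.
      At sage: no left child.
      At sage: go right to yew.
        yew is a leaf — visit yew.
    At tulip: no right child.
  At elm: go right to ivy.
    Visit ivy.
    At ivy: no left child.
    At ivy: go right to fir.
      fir is a leaf — visit fir.
At lily: go right to rose.
  Visit rose.
  At rose: go left to reed.
    reed is a leaf — visit reed.
  At rose: go right to iris.
    iris is a leaf — visit iris.

lily, elm, tulip, sage, yew, ivy, fir, rose, reed, iris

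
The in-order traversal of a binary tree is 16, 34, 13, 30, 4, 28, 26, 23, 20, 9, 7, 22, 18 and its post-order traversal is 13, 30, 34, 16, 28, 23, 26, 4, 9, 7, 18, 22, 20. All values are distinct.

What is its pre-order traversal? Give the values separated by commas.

The last element of post-order is the root; it splits in-order into left and right subtrees.
Root 20: left subtree has 8 nodes {16, 34, 13, 30, 4, 28, 26, 23}, right has 4 {9, 7, 22, 18}.
  Root 4: left subtree has 4 nodes {16, 34, 13, 30}, right has 3 {28, 26, 23}.
    Root 16: left subtree has 0 nodes { }, right has 3 {34, 13, 30}.
      Root 34: left subtree has 0 nodes { }, right has 2 {13, 30}.
        Root 30: left subtree has 1 node {13}, right has 0 { }.
    Root 26: left subtree has 1 node {28}, right has 1 {23}.
  Root 22: left subtree has 2 nodes {9, 7}, right has 1 {18}.
    Root 7: left subtree has 1 node {9}, right has 0 { }.

20, 4, 16, 34, 30, 13, 26, 28, 23, 22, 7, 9, 18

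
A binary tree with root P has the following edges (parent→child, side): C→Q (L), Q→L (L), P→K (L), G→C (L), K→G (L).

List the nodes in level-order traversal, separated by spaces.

Level-order visits nodes level by level from the root, left to right within each level.
Level 0: P
Level 1: K
Level 2: G
Level 3: C
Level 4: Q
Level 5: L

P K G C Q L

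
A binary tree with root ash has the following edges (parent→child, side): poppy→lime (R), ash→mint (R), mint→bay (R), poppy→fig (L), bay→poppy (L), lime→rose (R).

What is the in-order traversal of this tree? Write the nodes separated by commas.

ash, mint, fig, poppy, lime, rose, bay

In-order visits the left subtree, then the node, then the right subtree.
At ash: no left child.
Visit ash.
At ash: go right to mint.
  At mint: no left child.
  Visit mint.
  At mint: go right to bay.
    At bay: go left to poppy.
      At poppy: go left to fig.
        fig is a leaf — visit fig.
      Visit poppy.
      At poppy: go right to lime.
        At lime: no left child.
        Visit lime.
        At lime: go right to rose.
          rose is a leaf — visit rose.
    Visit bay.
    At bay: no right child.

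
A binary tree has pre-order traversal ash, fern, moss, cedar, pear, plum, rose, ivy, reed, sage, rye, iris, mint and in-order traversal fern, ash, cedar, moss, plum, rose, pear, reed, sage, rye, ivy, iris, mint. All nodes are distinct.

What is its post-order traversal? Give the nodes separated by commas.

fern, cedar, rose, plum, rye, sage, reed, mint, iris, ivy, pear, moss, ash

The first element of pre-order is the root; it splits in-order into left and right subtrees.
Root ash: left subtree has 1 node {fern}, right has 11 {cedar, moss, plum, rose, pear, reed, sage, rye, ivy, iris, mint}.
  Root moss: left subtree has 1 node {cedar}, right has 9 {plum, rose, pear, reed, sage, rye, ivy, iris, mint}.
    Root pear: left subtree has 2 nodes {plum, rose}, right has 6 {reed, sage, rye, ivy, iris, mint}.
      Root plum: left subtree has 0 nodes { }, right has 1 {rose}.
      Root ivy: left subtree has 3 nodes {reed, sage, rye}, right has 2 {iris, mint}.
        Root reed: left subtree has 0 nodes { }, right has 2 {sage, rye}.
          Root sage: left subtree has 0 nodes { }, right has 1 {rye}.
        Root iris: left subtree has 0 nodes { }, right has 1 {mint}.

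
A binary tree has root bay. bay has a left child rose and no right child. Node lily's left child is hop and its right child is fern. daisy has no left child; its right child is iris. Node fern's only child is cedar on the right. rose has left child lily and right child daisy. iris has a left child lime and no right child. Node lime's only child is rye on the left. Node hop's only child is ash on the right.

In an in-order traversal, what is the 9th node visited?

In-order visits the left subtree, then the node, then the right subtree.
At bay: go left to rose.
  At rose: go left to lily.
    At lily: go left to hop.
      At hop: no left child.
      Visit hop.
      At hop: go right to ash.
        ash is a leaf — visit ash.
    Visit lily.
    At lily: go right to fern.
      At fern: no left child.
      Visit fern.
      At fern: go right to cedar.
        cedar is a leaf — visit cedar.
  Visit rose.
  At rose: go right to daisy.
    At daisy: no left child.
    Visit daisy.
    At daisy: go right to iris.
      At iris: go left to lime.
        At lime: go left to rye.
          rye is a leaf — visit rye.
        Visit lime.
        At lime: no right child.
      Visit iris.
      At iris: no right child.
Visit bay.
At bay: no right child.
Full in-order sequence: hop, ash, lily, fern, cedar, rose, daisy, rye, lime, iris, bay.

lime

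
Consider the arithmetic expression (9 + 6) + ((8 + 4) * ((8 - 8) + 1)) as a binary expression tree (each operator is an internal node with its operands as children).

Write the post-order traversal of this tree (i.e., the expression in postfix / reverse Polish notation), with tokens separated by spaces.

Post-order on an expression tree gives postfix notation: for each operator, emit left operand, right operand, then the operator.

9 6 + 8 4 + 8 8 - 1 + * +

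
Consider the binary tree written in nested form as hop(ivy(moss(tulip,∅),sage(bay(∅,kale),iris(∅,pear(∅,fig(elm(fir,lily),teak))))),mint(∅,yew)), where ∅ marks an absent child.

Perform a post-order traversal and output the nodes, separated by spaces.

tulip moss kale bay fir lily elm teak fig pear iris sage ivy yew mint hop

Post-order visits the left subtree, then the right subtree, then the node.
At hop: go left to ivy.
  At ivy: go left to moss.
    At moss: go left to tulip.
      tulip is a leaf — visit tulip.
    At moss: no right child.
    Visit moss.
  At ivy: go right to sage.
    At sage: go left to bay.
      At bay: no left child.
      At bay: go right to kale.
        kale is a leaf — visit kale.
      Visit bay.
    At sage: go right to iris.
      At iris: no left child.
      At iris: go right to pear.
        At pear: no left child.
        At pear: go right to fig.
          At fig: go left to elm.
            At elm: go left to fir.
              fir is a leaf — visit fir.
            At elm: go right to lily.
              lily is a leaf — visit lily.
            Visit elm.
          At fig: go right to teak.
            teak is a leaf — visit teak.
          Visit fig.
        Visit pear.
      Visit iris.
    Visit sage.
  Visit ivy.
At hop: go right to mint.
  At mint: no left child.
  At mint: go right to yew.
    yew is a leaf — visit yew.
  Visit mint.
Visit hop.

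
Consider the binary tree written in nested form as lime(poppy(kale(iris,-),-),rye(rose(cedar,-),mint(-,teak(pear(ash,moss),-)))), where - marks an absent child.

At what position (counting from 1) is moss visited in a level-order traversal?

Level-order visits nodes level by level from the root, left to right within each level.
Level 0: lime
Level 1: poppy, rye
Level 2: kale, rose, mint
Level 3: iris, cedar, teak
Level 4: pear
Level 5: ash, moss
Full level-order sequence: lime, poppy, rye, kale, rose, mint, iris, cedar, teak, pear, ash, moss.

12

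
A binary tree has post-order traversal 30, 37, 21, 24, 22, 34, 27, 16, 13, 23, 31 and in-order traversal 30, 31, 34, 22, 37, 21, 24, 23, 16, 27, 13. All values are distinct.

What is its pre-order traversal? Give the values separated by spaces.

The last element of post-order is the root; it splits in-order into left and right subtrees.
Root 31: left subtree has 1 node {30}, right has 9 {34, 22, 37, 21, 24, 23, 16, 27, 13}.
  Root 23: left subtree has 5 nodes {34, 22, 37, 21, 24}, right has 3 {16, 27, 13}.
    Root 34: left subtree has 0 nodes { }, right has 4 {22, 37, 21, 24}.
      Root 22: left subtree has 0 nodes { }, right has 3 {37, 21, 24}.
        Root 24: left subtree has 2 nodes {37, 21}, right has 0 { }.
          Root 21: left subtree has 1 node {37}, right has 0 { }.
    Root 13: left subtree has 2 nodes {16, 27}, right has 0 { }.
      Root 16: left subtree has 0 nodes { }, right has 1 {27}.

31 30 23 34 22 24 21 37 13 16 27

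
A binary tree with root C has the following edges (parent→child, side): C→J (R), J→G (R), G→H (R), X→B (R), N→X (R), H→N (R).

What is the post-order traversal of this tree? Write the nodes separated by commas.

B, X, N, H, G, J, C

Post-order visits the left subtree, then the right subtree, then the node.
At C: no left child.
At C: go right to J.
  At J: no left child.
  At J: go right to G.
    At G: no left child.
    At G: go right to H.
      At H: no left child.
      At H: go right to N.
        At N: no left child.
        At N: go right to X.
          At X: no left child.
          At X: go right to B.
            B is a leaf — visit B.
          Visit X.
        Visit N.
      Visit H.
    Visit G.
  Visit J.
Visit C.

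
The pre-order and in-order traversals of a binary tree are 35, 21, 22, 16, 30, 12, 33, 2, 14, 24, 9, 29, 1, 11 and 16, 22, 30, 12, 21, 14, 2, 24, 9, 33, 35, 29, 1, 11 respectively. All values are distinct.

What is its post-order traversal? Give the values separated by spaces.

The first element of pre-order is the root; it splits in-order into left and right subtrees.
Root 35: left subtree has 10 nodes {16, 22, 30, 12, 21, 14, 2, 24, 9, 33}, right has 3 {29, 1, 11}.
  Root 21: left subtree has 4 nodes {16, 22, 30, 12}, right has 5 {14, 2, 24, 9, 33}.
    Root 22: left subtree has 1 node {16}, right has 2 {30, 12}.
      Root 30: left subtree has 0 nodes { }, right has 1 {12}.
    Root 33: left subtree has 4 nodes {14, 2, 24, 9}, right has 0 { }.
      Root 2: left subtree has 1 node {14}, right has 2 {24, 9}.
        Root 24: left subtree has 0 nodes { }, right has 1 {9}.
  Root 29: left subtree has 0 nodes { }, right has 2 {1, 11}.
    Root 1: left subtree has 0 nodes { }, right has 1 {11}.

16 12 30 22 14 9 24 2 33 21 11 1 29 35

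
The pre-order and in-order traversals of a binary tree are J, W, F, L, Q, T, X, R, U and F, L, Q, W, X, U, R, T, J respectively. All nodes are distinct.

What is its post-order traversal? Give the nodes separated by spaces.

Q L F U R X T W J

The first element of pre-order is the root; it splits in-order into left and right subtrees.
Root J: left subtree has 8 nodes {F, L, Q, W, X, U, R, T}, right has 0 { }.
  Root W: left subtree has 3 nodes {F, L, Q}, right has 4 {X, U, R, T}.
    Root F: left subtree has 0 nodes { }, right has 2 {L, Q}.
      Root L: left subtree has 0 nodes { }, right has 1 {Q}.
    Root T: left subtree has 3 nodes {X, U, R}, right has 0 { }.
      Root X: left subtree has 0 nodes { }, right has 2 {U, R}.
        Root R: left subtree has 1 node {U}, right has 0 { }.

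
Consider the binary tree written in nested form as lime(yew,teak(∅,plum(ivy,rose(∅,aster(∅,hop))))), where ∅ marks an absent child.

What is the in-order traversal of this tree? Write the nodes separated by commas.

yew, lime, teak, ivy, plum, rose, aster, hop

In-order visits the left subtree, then the node, then the right subtree.
At lime: go left to yew.
  yew is a leaf — visit yew.
Visit lime.
At lime: go right to teak.
  At teak: no left child.
  Visit teak.
  At teak: go right to plum.
    At plum: go left to ivy.
      ivy is a leaf — visit ivy.
    Visit plum.
    At plum: go right to rose.
      At rose: no left child.
      Visit rose.
      At rose: go right to aster.
        At aster: no left child.
        Visit aster.
        At aster: go right to hop.
          hop is a leaf — visit hop.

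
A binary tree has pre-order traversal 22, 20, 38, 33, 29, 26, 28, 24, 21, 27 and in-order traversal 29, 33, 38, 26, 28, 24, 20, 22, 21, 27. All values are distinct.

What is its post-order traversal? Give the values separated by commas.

29, 33, 24, 28, 26, 38, 20, 27, 21, 22

The first element of pre-order is the root; it splits in-order into left and right subtrees.
Root 22: left subtree has 7 nodes {29, 33, 38, 26, 28, 24, 20}, right has 2 {21, 27}.
  Root 20: left subtree has 6 nodes {29, 33, 38, 26, 28, 24}, right has 0 { }.
    Root 38: left subtree has 2 nodes {29, 33}, right has 3 {26, 28, 24}.
      Root 33: left subtree has 1 node {29}, right has 0 { }.
      Root 26: left subtree has 0 nodes { }, right has 2 {28, 24}.
        Root 28: left subtree has 0 nodes { }, right has 1 {24}.
  Root 21: left subtree has 0 nodes { }, right has 1 {27}.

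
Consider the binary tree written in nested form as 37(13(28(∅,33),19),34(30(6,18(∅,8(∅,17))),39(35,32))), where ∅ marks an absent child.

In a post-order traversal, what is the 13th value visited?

34

Post-order visits the left subtree, then the right subtree, then the node.
At 37: go left to 13.
  At 13: go left to 28.
    At 28: no left child.
    At 28: go right to 33.
      33 is a leaf — visit 33.
    Visit 28.
  At 13: go right to 19.
    19 is a leaf — visit 19.
  Visit 13.
At 37: go right to 34.
  At 34: go left to 30.
    At 30: go left to 6.
      6 is a leaf — visit 6.
    At 30: go right to 18.
      At 18: no left child.
      At 18: go right to 8.
        At 8: no left child.
        At 8: go right to 17.
          17 is a leaf — visit 17.
        Visit 8.
      Visit 18.
    Visit 30.
  At 34: go right to 39.
    At 39: go left to 35.
      35 is a leaf — visit 35.
    At 39: go right to 32.
      32 is a leaf — visit 32.
    Visit 39.
  Visit 34.
Visit 37.
Full post-order sequence: 33, 28, 19, 13, 6, 17, 8, 18, 30, 35, 32, 39, 34, 37.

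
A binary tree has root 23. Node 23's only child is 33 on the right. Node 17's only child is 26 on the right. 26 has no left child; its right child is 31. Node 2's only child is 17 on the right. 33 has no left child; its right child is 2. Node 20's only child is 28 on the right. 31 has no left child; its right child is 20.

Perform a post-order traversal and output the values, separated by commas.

Post-order visits the left subtree, then the right subtree, then the node.
At 23: no left child.
At 23: go right to 33.
  At 33: no left child.
  At 33: go right to 2.
    At 2: no left child.
    At 2: go right to 17.
      At 17: no left child.
      At 17: go right to 26.
        At 26: no left child.
        At 26: go right to 31.
          At 31: no left child.
          At 31: go right to 20.
            At 20: no left child.
            At 20: go right to 28.
              28 is a leaf — visit 28.
            Visit 20.
          Visit 31.
        Visit 26.
      Visit 17.
    Visit 2.
  Visit 33.
Visit 23.

28, 20, 31, 26, 17, 2, 33, 23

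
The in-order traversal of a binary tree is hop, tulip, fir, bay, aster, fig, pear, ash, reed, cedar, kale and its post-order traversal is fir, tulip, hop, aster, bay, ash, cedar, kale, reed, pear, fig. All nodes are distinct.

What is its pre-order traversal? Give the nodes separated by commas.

The last element of post-order is the root; it splits in-order into left and right subtrees.
Root fig: left subtree has 5 nodes {hop, tulip, fir, bay, aster}, right has 5 {pear, ash, reed, cedar, kale}.
  Root bay: left subtree has 3 nodes {hop, tulip, fir}, right has 1 {aster}.
    Root hop: left subtree has 0 nodes { }, right has 2 {tulip, fir}.
      Root tulip: left subtree has 0 nodes { }, right has 1 {fir}.
  Root pear: left subtree has 0 nodes { }, right has 4 {ash, reed, cedar, kale}.
    Root reed: left subtree has 1 node {ash}, right has 2 {cedar, kale}.
      Root kale: left subtree has 1 node {cedar}, right has 0 { }.

fig, bay, hop, tulip, fir, aster, pear, reed, ash, kale, cedar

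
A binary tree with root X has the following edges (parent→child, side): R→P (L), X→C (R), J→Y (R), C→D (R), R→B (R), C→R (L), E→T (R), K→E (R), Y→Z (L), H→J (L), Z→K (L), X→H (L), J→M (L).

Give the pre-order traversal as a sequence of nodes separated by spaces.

Pre-order visits the node, then its left subtree, then its right subtree.
Visit X.
At X: go left to H.
  Visit H.
  At H: go left to J.
    Visit J.
    At J: go left to M.
      M is a leaf — visit M.
    At J: go right to Y.
      Visit Y.
      At Y: go left to Z.
        Visit Z.
        At Z: go left to K.
          Visit K.
          At K: no left child.
          At K: go right to E.
            Visit E.
            At E: no left child.
            At E: go right to T.
              T is a leaf — visit T.
        At Z: no right child.
      At Y: no right child.
  At H: no right child.
At X: go right to C.
  Visit C.
  At C: go left to R.
    Visit R.
    At R: go left to P.
      P is a leaf — visit P.
    At R: go right to B.
      B is a leaf — visit B.
  At C: go right to D.
    D is a leaf — visit D.

X H J M Y Z K E T C R P B D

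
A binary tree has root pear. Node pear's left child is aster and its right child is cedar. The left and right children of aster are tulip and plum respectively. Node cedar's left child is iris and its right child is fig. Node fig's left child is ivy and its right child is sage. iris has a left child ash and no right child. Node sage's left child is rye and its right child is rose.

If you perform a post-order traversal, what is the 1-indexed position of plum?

Post-order visits the left subtree, then the right subtree, then the node.
At pear: go left to aster.
  At aster: go left to tulip.
    tulip is a leaf — visit tulip.
  At aster: go right to plum.
    plum is a leaf — visit plum.
  Visit aster.
At pear: go right to cedar.
  At cedar: go left to iris.
    At iris: go left to ash.
      ash is a leaf — visit ash.
    At iris: no right child.
    Visit iris.
  At cedar: go right to fig.
    At fig: go left to ivy.
      ivy is a leaf — visit ivy.
    At fig: go right to sage.
      At sage: go left to rye.
        rye is a leaf — visit rye.
      At sage: go right to rose.
        rose is a leaf — visit rose.
      Visit sage.
    Visit fig.
  Visit cedar.
Visit pear.
Full post-order sequence: tulip, plum, aster, ash, iris, ivy, rye, rose, sage, fig, cedar, pear.

2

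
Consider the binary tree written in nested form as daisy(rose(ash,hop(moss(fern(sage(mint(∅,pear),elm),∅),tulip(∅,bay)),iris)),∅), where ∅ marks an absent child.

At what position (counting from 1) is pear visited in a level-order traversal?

13

Level-order visits nodes level by level from the root, left to right within each level.
Level 0: daisy
Level 1: rose
Level 2: ash, hop
Level 3: moss, iris
Level 4: fern, tulip
Level 5: sage, bay
Level 6: mint, elm
Level 7: pear
Full level-order sequence: daisy, rose, ash, hop, moss, iris, fern, tulip, sage, bay, mint, elm, pear.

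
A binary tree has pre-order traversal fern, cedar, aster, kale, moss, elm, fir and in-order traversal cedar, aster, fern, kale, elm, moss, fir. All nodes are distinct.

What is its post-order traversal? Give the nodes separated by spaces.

The first element of pre-order is the root; it splits in-order into left and right subtrees.
Root fern: left subtree has 2 nodes {cedar, aster}, right has 4 {kale, elm, moss, fir}.
  Root cedar: left subtree has 0 nodes { }, right has 1 {aster}.
  Root kale: left subtree has 0 nodes { }, right has 3 {elm, moss, fir}.
    Root moss: left subtree has 1 node {elm}, right has 1 {fir}.

aster cedar elm fir moss kale fern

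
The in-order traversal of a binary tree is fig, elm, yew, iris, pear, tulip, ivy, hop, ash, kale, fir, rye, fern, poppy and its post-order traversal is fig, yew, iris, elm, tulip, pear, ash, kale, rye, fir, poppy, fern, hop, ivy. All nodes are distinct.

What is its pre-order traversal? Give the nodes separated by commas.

The last element of post-order is the root; it splits in-order into left and right subtrees.
Root ivy: left subtree has 6 nodes {fig, elm, yew, iris, pear, tulip}, right has 7 {hop, ash, kale, fir, rye, fern, poppy}.
  Root pear: left subtree has 4 nodes {fig, elm, yew, iris}, right has 1 {tulip}.
    Root elm: left subtree has 1 node {fig}, right has 2 {yew, iris}.
      Root iris: left subtree has 1 node {yew}, right has 0 { }.
  Root hop: left subtree has 0 nodes { }, right has 6 {ash, kale, fir, rye, fern, poppy}.
    Root fern: left subtree has 4 nodes {ash, kale, fir, rye}, right has 1 {poppy}.
      Root fir: left subtree has 2 nodes {ash, kale}, right has 1 {rye}.
        Root kale: left subtree has 1 node {ash}, right has 0 { }.

ivy, pear, elm, fig, iris, yew, tulip, hop, fern, fir, kale, ash, rye, poppy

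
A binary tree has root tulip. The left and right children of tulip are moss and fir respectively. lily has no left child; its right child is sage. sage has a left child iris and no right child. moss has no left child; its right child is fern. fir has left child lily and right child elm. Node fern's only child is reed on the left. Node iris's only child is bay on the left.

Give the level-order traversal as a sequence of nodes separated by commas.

tulip, moss, fir, fern, lily, elm, reed, sage, iris, bay

Level-order visits nodes level by level from the root, left to right within each level.
Level 0: tulip
Level 1: moss, fir
Level 2: fern, lily, elm
Level 3: reed, sage
Level 4: iris
Level 5: bay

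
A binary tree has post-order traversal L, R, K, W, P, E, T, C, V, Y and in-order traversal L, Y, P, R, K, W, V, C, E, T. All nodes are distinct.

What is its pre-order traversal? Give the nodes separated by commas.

Y, L, V, P, W, K, R, C, T, E

The last element of post-order is the root; it splits in-order into left and right subtrees.
Root Y: left subtree has 1 node {L}, right has 8 {P, R, K, W, V, C, E, T}.
  Root V: left subtree has 4 nodes {P, R, K, W}, right has 3 {C, E, T}.
    Root P: left subtree has 0 nodes { }, right has 3 {R, K, W}.
      Root W: left subtree has 2 nodes {R, K}, right has 0 { }.
        Root K: left subtree has 1 node {R}, right has 0 { }.
    Root C: left subtree has 0 nodes { }, right has 2 {E, T}.
      Root T: left subtree has 1 node {E}, right has 0 { }.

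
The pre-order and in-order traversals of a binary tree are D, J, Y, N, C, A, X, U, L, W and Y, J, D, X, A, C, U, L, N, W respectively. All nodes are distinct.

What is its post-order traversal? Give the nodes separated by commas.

The first element of pre-order is the root; it splits in-order into left and right subtrees.
Root D: left subtree has 2 nodes {Y, J}, right has 7 {X, A, C, U, L, N, W}.
  Root J: left subtree has 1 node {Y}, right has 0 { }.
  Root N: left subtree has 5 nodes {X, A, C, U, L}, right has 1 {W}.
    Root C: left subtree has 2 nodes {X, A}, right has 2 {U, L}.
      Root A: left subtree has 1 node {X}, right has 0 { }.
      Root U: left subtree has 0 nodes { }, right has 1 {L}.

Y, J, X, A, L, U, C, W, N, D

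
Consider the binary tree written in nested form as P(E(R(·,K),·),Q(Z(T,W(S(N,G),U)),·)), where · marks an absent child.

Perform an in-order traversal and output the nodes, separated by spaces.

In-order visits the left subtree, then the node, then the right subtree.
At P: go left to E.
  At E: go left to R.
    At R: no left child.
    Visit R.
    At R: go right to K.
      K is a leaf — visit K.
  Visit E.
  At E: no right child.
Visit P.
At P: go right to Q.
  At Q: go left to Z.
    At Z: go left to T.
      T is a leaf — visit T.
    Visit Z.
    At Z: go right to W.
      At W: go left to S.
        At S: go left to N.
          N is a leaf — visit N.
        Visit S.
        At S: go right to G.
          G is a leaf — visit G.
      Visit W.
      At W: go right to U.
        U is a leaf — visit U.
  Visit Q.
  At Q: no right child.

R K E P T Z N S G W U Q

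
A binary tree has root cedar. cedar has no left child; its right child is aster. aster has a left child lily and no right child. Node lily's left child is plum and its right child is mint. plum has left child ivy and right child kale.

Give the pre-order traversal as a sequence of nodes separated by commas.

Pre-order visits the node, then its left subtree, then its right subtree.
Visit cedar.
At cedar: no left child.
At cedar: go right to aster.
  Visit aster.
  At aster: go left to lily.
    Visit lily.
    At lily: go left to plum.
      Visit plum.
      At plum: go left to ivy.
        ivy is a leaf — visit ivy.
      At plum: go right to kale.
        kale is a leaf — visit kale.
    At lily: go right to mint.
      mint is a leaf — visit mint.
  At aster: no right child.

cedar, aster, lily, plum, ivy, kale, mint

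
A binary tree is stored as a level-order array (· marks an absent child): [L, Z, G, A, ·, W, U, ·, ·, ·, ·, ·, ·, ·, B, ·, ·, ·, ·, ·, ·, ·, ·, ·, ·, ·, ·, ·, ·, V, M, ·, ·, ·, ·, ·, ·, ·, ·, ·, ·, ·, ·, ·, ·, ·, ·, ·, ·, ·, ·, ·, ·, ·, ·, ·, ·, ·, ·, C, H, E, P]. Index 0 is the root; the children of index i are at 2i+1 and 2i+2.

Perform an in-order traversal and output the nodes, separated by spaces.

In-order visits the left subtree, then the node, then the right subtree.
At L: go left to Z.
  At Z: go left to A.
    A is a leaf — visit A.
  Visit Z.
  At Z: no right child.
Visit L.
At L: go right to G.
  At G: go left to W.
    W is a leaf — visit W.
  Visit G.
  At G: go right to U.
    At U: no left child.
    Visit U.
    At U: go right to B.
      At B: go left to V.
        At V: go left to C.
          C is a leaf — visit C.
        Visit V.
        At V: go right to H.
          H is a leaf — visit H.
      Visit B.
      At B: go right to M.
        At M: go left to E.
          E is a leaf — visit E.
        Visit M.
        At M: go right to P.
          P is a leaf — visit P.

A Z L W G U C V H B E M P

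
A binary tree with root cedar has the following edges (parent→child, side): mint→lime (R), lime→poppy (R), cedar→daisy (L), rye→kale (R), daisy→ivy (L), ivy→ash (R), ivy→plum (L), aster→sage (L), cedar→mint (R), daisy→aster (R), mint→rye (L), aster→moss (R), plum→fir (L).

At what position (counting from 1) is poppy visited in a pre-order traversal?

Pre-order visits the node, then its left subtree, then its right subtree.
Visit cedar.
At cedar: go left to daisy.
  Visit daisy.
  At daisy: go left to ivy.
    Visit ivy.
    At ivy: go left to plum.
      Visit plum.
      At plum: go left to fir.
        fir is a leaf — visit fir.
      At plum: no right child.
    At ivy: go right to ash.
      ash is a leaf — visit ash.
  At daisy: go right to aster.
    Visit aster.
    At aster: go left to sage.
      sage is a leaf — visit sage.
    At aster: go right to moss.
      moss is a leaf — visit moss.
At cedar: go right to mint.
  Visit mint.
  At mint: go left to rye.
    Visit rye.
    At rye: no left child.
    At rye: go right to kale.
      kale is a leaf — visit kale.
  At mint: go right to lime.
    Visit lime.
    At lime: no left child.
    At lime: go right to poppy.
      poppy is a leaf — visit poppy.
Full pre-order sequence: cedar, daisy, ivy, plum, fir, ash, aster, sage, moss, mint, rye, kale, lime, poppy.

14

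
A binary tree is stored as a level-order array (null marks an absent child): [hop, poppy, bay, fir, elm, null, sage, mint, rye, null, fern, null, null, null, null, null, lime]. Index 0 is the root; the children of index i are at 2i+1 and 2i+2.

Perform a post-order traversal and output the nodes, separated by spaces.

lime mint rye fir fern elm poppy sage bay hop

Post-order visits the left subtree, then the right subtree, then the node.
At hop: go left to poppy.
  At poppy: go left to fir.
    At fir: go left to mint.
      At mint: no left child.
      At mint: go right to lime.
        lime is a leaf — visit lime.
      Visit mint.
    At fir: go right to rye.
      rye is a leaf — visit rye.
    Visit fir.
  At poppy: go right to elm.
    At elm: no left child.
    At elm: go right to fern.
      fern is a leaf — visit fern.
    Visit elm.
  Visit poppy.
At hop: go right to bay.
  At bay: no left child.
  At bay: go right to sage.
    sage is a leaf — visit sage.
  Visit bay.
Visit hop.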